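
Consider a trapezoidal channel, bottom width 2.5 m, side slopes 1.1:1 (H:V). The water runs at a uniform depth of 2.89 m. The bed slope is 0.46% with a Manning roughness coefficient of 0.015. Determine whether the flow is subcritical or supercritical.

supercritical

With bottom width b = 2.5 m and side slope z = 1.1: A = (b + zy)y = (2.5 + 1.1×2.89)×2.89 = 16.41 m²; P = b + 2y√(1+z²) = 2.5 + 2×2.89×1.487 = 11.09 m.
Hydraulic radius R = A/P = 16.41/11.09 = 1.48 m.
V = (1/n) R^(2/3) √S = (1/0.015) × 1.48^(2/3) × √0.0046 = 5.871 m/s. Hydraulic depth D_h = A/T = 16.41/8.858 = 1.853 m.
Froude number Fr = V/√(g·D_h) = 5.871/√(9.81×1.853) = 1.38, which is greater than 1, so the flow is supercritical.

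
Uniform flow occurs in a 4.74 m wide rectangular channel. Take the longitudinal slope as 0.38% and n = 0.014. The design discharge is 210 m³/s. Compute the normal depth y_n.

y_n = 6.89 m

Manning's equation rearranged: A R^(2/3) = nQ / (1·√S) = 0.014 × 210 / (√0.0038) = 47.69.
Trying y = 8.66 m: A R^(2/3) = 62.1 — high.
Trying y = 5.26 m: A R^(2/3) = 34.59 — low.
Trying y = 6.89 m: A R^(2/3) = 47.67 — close enough.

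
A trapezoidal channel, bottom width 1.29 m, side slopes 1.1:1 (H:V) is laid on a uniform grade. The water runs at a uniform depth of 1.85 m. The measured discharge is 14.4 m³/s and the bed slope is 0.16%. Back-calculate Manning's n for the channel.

With bottom width b = 1.29 m and side slope z = 1.1: A = (b + zy)y = (1.29 + 1.1×1.85)×1.85 = 6.151 m²; P = b + 2y√(1+z²) = 1.29 + 2×1.85×1.487 = 6.79 m.
Hydraulic radius R = A/P = 6.151/6.79 = 0.9059 m.
Rearranging Manning's equation: n = (1/Q) A R^(2/3) S^(1/2) = (1/14.4) × 6.151 × 0.9059^(2/3) × √0.0016 = 0.016.

n = 0.016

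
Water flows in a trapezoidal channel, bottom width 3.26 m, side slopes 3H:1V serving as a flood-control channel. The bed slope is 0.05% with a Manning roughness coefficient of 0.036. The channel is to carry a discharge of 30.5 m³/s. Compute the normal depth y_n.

y_n = 2.94 m

Manning's equation rearranged: A R^(2/3) = nQ / (1·√S) = 0.036 × 30.5 / (√0.0005) = 49.1.
At y = 2.35 m: A R^(2/3) = 29.4 — short.
At y = 2.94 m: A R^(2/3) = 49.09 — matches.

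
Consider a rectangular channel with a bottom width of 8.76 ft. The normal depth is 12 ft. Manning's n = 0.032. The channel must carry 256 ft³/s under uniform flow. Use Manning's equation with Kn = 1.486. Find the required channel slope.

Flow area A = b·y = 8.76 × 12 = 105.1 ft². Wetted perimeter P = b + 2y = 8.76 + 2×12 = 32.76 ft.
Hydraulic radius R = A/P = 105.1/32.76 = 3.209 ft.
From Manning's equation, S = [nQ / (1.486 A R^(2/3))]² = [0.032 × 256 / (1.486 × 105.1 × 3.209^(2/3))]² = 0.000581.

S = 0.000581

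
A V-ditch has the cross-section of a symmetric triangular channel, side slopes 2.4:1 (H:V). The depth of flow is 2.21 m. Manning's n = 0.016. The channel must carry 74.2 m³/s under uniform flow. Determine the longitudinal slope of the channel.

S = 0.00999

For a triangular section with side slope z = 2.4: A = zy² = 2.4×2.21² = 11.72 m²; P = 2y√(1+z²) = 2×2.21×2.6 = 11.49 m.
Hydraulic radius R = A/P = 11.72/11.49 = 1.02 m.
From Manning's equation, S = [nQ / (1 A R^(2/3))]² = [0.016 × 74.2 / (1 × 11.72 × 1.02^(2/3))]² = 0.00999.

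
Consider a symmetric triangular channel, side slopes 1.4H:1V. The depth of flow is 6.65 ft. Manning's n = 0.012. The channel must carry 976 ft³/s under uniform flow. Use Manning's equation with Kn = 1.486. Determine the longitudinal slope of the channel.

For a triangular section with side slope z = 1.4: A = zy² = 1.4×6.65² = 61.91 ft²; P = 2y√(1+z²) = 2×6.65×1.72 = 22.88 ft.
Hydraulic radius R = A/P = 61.91/22.88 = 2.706 ft.
From Manning's equation, S = [nQ / (1.486 A R^(2/3))]² = [0.012 × 976 / (1.486 × 61.91 × 2.706^(2/3))]² = 0.0043.

S = 0.0043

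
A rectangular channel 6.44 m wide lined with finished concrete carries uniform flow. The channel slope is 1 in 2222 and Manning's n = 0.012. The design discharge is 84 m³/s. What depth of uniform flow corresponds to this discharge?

Manning's equation rearranged: A R^(2/3) = nQ / (1·√S) = 0.012 × 84 / (√0.00045) = 47.52.
At y = 3.54 m: A R^(2/3) = 32.3 — short.
At y = 5.39 m: A R^(2/3) = 55.39 — over.
At y = 4.77 m: A R^(2/3) = 47.49 — matches.

y_n = 4.77 m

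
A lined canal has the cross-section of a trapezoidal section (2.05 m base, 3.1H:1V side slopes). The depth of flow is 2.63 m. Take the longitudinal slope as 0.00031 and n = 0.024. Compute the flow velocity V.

V = 0.918 m/s

With bottom width b = 2.05 m and side slope z = 3.1: A = (b + zy)y = (2.05 + 3.1×2.63)×2.63 = 26.83 m²; P = b + 2y√(1+z²) = 2.05 + 2×2.63×3.257 = 19.18 m.
Hydraulic radius R = A/P = 26.83/19.18 = 1.399 m.
From Manning's equation, V = (1/n) R^(2/3) S^(1/2) = (1/0.024) × 1.399^(2/3) × 0.00031^(1/2) = 0.918 m/s.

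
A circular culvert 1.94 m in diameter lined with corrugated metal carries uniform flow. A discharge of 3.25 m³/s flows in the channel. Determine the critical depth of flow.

At critical depth, Q² T / (g A³) = 1, i.e. A³/T = Q²/g = 3.25²/9.81 = 1.077.
Trying y = 0.715 m: A³/T = 0.5169 — short.
Trying y = 0.986 m: A³/T = 1.771 — over.
Trying y = 0.866 m: A³/T = 1.079 — matches.

y_c = 0.866 m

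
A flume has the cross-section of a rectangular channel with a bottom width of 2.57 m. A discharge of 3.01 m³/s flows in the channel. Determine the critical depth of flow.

y_c = 0.519 m

For a rectangular channel, critical depth y_c = (q²/g)^(1/3) where q = Q/b = 3.01/2.57 = 1.171 m²/s.
So y_c = (1.171²/9.81)^(1/3) = 0.519 m.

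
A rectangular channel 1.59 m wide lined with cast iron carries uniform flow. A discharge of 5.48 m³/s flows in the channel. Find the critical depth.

For a rectangular channel, critical depth y_c = (q²/g)^(1/3) where q = Q/b = 5.48/1.59 = 3.447 m²/s.
So y_c = (3.447²/9.81)^(1/3) = 1.07 m.

y_c = 1.07 m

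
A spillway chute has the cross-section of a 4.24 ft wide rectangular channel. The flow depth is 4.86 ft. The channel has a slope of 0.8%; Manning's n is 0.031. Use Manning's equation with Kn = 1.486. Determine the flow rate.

Q = 115 ft³/s

Flow area A = b·y = 4.24 × 4.86 = 20.61 ft². Wetted perimeter P = b + 2y = 4.24 + 2×4.86 = 13.96 ft.
Hydraulic radius R = A/P = 20.61/13.96 = 1.476 ft.
Manning's equation: Q = (1.486/n) A R^(2/3) S^(1/2) = (1.486/0.031) × 20.61 × 1.476^(2/3) × 0.008^(1/2) = 115 ft³/s.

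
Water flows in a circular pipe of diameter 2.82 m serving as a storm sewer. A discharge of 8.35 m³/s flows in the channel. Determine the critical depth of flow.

At critical depth, Q² T / (g A³) = 1, i.e. A³/T = Q²/g = 8.35²/9.81 = 7.107.
Trying y = 0.867 m: A³/T = 1.665 — short.
Trying y = 1.26 m: A³/T = 7.025 — matches.

y_c = 1.26 m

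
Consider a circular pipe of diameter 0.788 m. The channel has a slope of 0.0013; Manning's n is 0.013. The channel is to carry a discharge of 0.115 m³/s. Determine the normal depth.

y_n = 0.269 m

Manning's equation rearranged: A R^(2/3) = nQ / (1·√S) = 0.013 × 0.115 / (√0.0013) = 0.04146.
Try y = 0.223 m: A R^(2/3) = 0.02887 — short.
Try y = 0.323 m: A R^(2/3) = 0.05818 — over.
Try y = 0.269 m: A R^(2/3) = 0.04141 — close enough.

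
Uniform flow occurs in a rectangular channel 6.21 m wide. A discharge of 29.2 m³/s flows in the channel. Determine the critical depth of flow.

For a rectangular channel, critical depth y_c = (q²/g)^(1/3) where q = Q/b = 29.2/6.21 = 4.702 m²/s.
So y_c = (4.702²/9.81)^(1/3) = 1.31 m.

y_c = 1.31 m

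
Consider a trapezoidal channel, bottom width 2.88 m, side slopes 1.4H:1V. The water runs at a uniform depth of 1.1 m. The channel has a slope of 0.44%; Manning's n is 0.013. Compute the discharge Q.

Q = 20.1 m³/s

With bottom width b = 2.88 m and side slope z = 1.4: A = (b + zy)y = (2.88 + 1.4×1.1)×1.1 = 4.862 m²; P = b + 2y√(1+z²) = 2.88 + 2×1.1×1.72 = 6.665 m.
Hydraulic radius R = A/P = 4.862/6.665 = 0.7295 m.
Manning's equation: Q = (1/n) A R^(2/3) S^(1/2) = (1/0.013) × 4.862 × 0.7295^(2/3) × 0.0044^(1/2) = 20.1 m³/s.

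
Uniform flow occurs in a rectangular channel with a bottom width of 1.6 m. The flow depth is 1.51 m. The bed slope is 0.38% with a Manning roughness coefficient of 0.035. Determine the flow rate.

Q = 2.76 m³/s

Flow area A = b·y = 1.6 × 1.51 = 2.416 m². Wetted perimeter P = b + 2y = 1.6 + 2×1.51 = 4.62 m.
Hydraulic radius R = A/P = 2.416/4.62 = 0.5229 m.
Manning's equation: Q = (1/n) A R^(2/3) S^(1/2) = (1/0.035) × 2.416 × 0.5229^(2/3) × 0.0038^(1/2) = 2.76 m³/s.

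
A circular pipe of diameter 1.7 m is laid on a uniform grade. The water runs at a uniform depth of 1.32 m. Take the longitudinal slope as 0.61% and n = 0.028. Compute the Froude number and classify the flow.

subcritical

For a circular section of diameter D = 1.7 m at depth y = 1.32 m, the central angle is θ = 2 arccos(1 − 2y/D) = 4.313 rad. Then A = (D²/8)(θ − sin θ) = 1.891 m² and P = Dθ/2 = 3.666 m.
Hydraulic radius R = A/P = 1.891/3.666 = 0.5158 m.
V = (1/n) R^(2/3) √S = (1/0.028) × 0.5158^(2/3) × √0.0061 = 1.794 m/s. Hydraulic depth D_h = A/T = 1.891/1.416 = 1.335 m.
Froude number Fr = V/√(g·D_h) = 1.794/√(9.81×1.335) = 0.496, which is less than 1, so the flow is subcritical.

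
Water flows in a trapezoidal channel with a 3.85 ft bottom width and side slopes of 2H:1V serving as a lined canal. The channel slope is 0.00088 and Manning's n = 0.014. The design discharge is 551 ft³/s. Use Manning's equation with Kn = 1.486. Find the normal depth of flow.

Manning's equation rearranged: A R^(2/3) = nQ / (1.486·√S) = 0.014 × 551 / (1.486 × √0.00088) = 175.
Trying y = 4.62 ft: A R^(2/3) = 110.4 — low.
Trying y = 6.14 ft: A R^(2/3) = 213.4 — high.
Trying y = 5.64 ft: A R^(2/3) = 174.9 — matches.

y_n = 5.64 ft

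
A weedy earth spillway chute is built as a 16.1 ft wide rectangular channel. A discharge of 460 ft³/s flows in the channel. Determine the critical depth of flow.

y_c = 2.94 ft

For a rectangular channel, critical depth y_c = (q²/g)^(1/3) where q = Q/b = 460/16.1 = 28.57 ft²/s.
So y_c = (28.57²/32.2)^(1/3) = 2.94 ft.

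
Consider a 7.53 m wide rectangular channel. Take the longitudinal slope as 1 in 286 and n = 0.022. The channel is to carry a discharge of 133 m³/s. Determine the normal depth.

y_n = 4.17 m

Manning's equation rearranged: A R^(2/3) = nQ / (1·√S) = 0.022 × 133 / (√0.003497) = 49.48.
Try y = 5.23 m: A R^(2/3) = 66.4 — over.
Try y = 4.17 m: A R^(2/3) = 49.49 — close enough.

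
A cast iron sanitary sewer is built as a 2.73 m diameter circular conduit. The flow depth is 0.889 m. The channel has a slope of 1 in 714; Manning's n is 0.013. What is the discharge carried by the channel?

For a circular section of diameter D = 2.73 m at depth y = 0.889 m, the central angle is θ = 2 arccos(1 − 2y/D) = 2.429 rad. Then A = (D²/8)(θ − sin θ) = 1.654 m² and P = Dθ/2 = 3.316 m.
Hydraulic radius R = A/P = 1.654/3.316 = 0.4988 m.
Manning's equation: Q = (1/n) A R^(2/3) S^(1/2) = (1/0.013) × 1.654 × 0.4988^(2/3) × 0.001401^(1/2) = 3 m³/s.

Q = 3 m³/s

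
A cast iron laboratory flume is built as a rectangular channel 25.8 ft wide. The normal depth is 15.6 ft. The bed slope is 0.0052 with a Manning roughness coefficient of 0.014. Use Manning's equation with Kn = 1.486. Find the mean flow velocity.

Flow area A = b·y = 25.8 × 15.6 = 402.5 ft². Wetted perimeter P = b + 2y = 25.8 + 2×15.6 = 57 ft.
Hydraulic radius R = A/P = 402.5/57 = 7.061 ft.
From Manning's equation, V = (1.486/n) R^(2/3) S^(1/2) = (1.486/0.014) × 7.061^(2/3) × 0.0052^(1/2) = 28.2 ft/s.

V = 28.2 ft/s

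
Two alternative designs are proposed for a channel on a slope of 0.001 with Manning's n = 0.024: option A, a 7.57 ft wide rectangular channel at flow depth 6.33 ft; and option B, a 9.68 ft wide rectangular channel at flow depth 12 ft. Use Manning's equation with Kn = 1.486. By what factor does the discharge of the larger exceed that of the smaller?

Channel A: Flow area A = b·y = 7.57 × 6.33 = 47.92 ft². Wetted perimeter P = b + 2y = 7.57 + 2×6.33 = 20.23 ft. Hydraulic radius R = A/P = 47.92/20.23 = 2.369 ft. Q_A = (1.486/0.024)·47.92·2.369^(2/3)·√0.001 = 166.7 ft³/s.
Channel B: Flow area A = b·y = 9.68 × 12 = 116.2 ft². Wetted perimeter P = b + 2y = 9.68 + 2×12 = 33.68 ft. Hydraulic radius R = A/P = 116.2/33.68 = 3.449 ft. Q_B = (1.486/0.024)·116.2·3.449^(2/3)·√0.001 = 519.2 ft³/s.
The larger discharge is 519.2 ft³/s and the smaller is 166.7 ft³/s; the ratio is 3.11.

3.11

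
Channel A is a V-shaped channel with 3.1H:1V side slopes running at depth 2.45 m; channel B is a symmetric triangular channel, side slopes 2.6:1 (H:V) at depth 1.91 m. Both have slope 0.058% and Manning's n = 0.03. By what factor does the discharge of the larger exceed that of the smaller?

2.35

Channel A: For a triangular section with side slope z = 3.1: A = zy² = 3.1×2.45² = 18.61 m²; P = 2y√(1+z²) = 2×2.45×3.257 = 15.96 m. Hydraulic radius R = A/P = 18.61/15.96 = 1.166 m. Q_A = (1/0.03)·18.61·1.166^(2/3)·√0.00058 = 16.55 m³/s.
Channel B: For a triangular section with side slope z = 2.6: A = zy² = 2.6×1.91² = 9.485 m²; P = 2y√(1+z²) = 2×1.91×2.786 = 10.64 m. Hydraulic radius R = A/P = 9.485/10.64 = 0.8913 m. Q_B = (1/0.03)·9.485·0.8913^(2/3)·√0.00058 = 7.052 m³/s.
The larger discharge is 16.55 m³/s and the smaller is 7.052 m³/s; the ratio is 2.35.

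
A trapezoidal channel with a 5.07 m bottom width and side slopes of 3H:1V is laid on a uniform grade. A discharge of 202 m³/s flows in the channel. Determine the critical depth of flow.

y_c = 3.18 m

At critical depth, Q² T / (g A³) = 1, i.e. A³/T = Q²/g = 202²/9.81 = 4159.
Try y = 4.05 m: A³/T = 11550 — too large.
Try y = 2.31 m: A³/T = 1125 — too small.
Try y = 3.18 m: A³/T = 4153 — close enough.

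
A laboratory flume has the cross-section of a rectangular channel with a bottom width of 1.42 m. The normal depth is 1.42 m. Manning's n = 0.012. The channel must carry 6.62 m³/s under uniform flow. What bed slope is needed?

Flow area A = b·y = 1.42 × 1.42 = 2.016 m². Wetted perimeter P = b + 2y = 1.42 + 2×1.42 = 4.26 m.
Hydraulic radius R = A/P = 2.016/4.26 = 0.4733 m.
From Manning's equation, S = [nQ / (1 A R^(2/3))]² = [0.012 × 6.62 / (1 × 2.016 × 0.4733^(2/3))]² = 0.00421.

S = 0.00421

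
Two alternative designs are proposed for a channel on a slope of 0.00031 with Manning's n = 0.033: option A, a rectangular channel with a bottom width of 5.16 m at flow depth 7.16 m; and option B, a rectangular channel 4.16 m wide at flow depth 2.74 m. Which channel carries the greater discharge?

channel A

Channel A: Flow area A = b·y = 5.16 × 7.16 = 36.95 m². Wetted perimeter P = b + 2y = 5.16 + 2×7.16 = 19.48 m. Hydraulic radius R = A/P = 36.95/19.48 = 1.897 m. Q_A = (1/0.033)·36.95·1.897^(2/3)·√0.00031 = 30.2 m³/s.
Channel B: Flow area A = b·y = 4.16 × 2.74 = 11.4 m². Wetted perimeter P = b + 2y = 4.16 + 2×2.74 = 9.64 m. Hydraulic radius R = A/P = 11.4/9.64 = 1.182 m. Q_B = (1/0.033)·11.4·1.182^(2/3)·√0.00031 = 6.8 m³/s.
Q_A = 30.2 m³/s vs Q_B = 6.8 m³/s, so channel A carries more.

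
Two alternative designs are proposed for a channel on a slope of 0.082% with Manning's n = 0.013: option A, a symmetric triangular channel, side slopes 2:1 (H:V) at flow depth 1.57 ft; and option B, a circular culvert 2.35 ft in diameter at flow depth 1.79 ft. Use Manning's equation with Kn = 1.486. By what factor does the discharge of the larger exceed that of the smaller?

Channel A: For a triangular section with side slope z = 2: A = zy² = 2×1.57² = 4.93 ft²; P = 2y√(1+z²) = 2×1.57×2.236 = 7.021 ft. Hydraulic radius R = A/P = 4.93/7.021 = 0.7021 ft. Q_A = (1.486/0.013)·4.93·0.7021^(2/3)·√0.00082 = 12.75 ft³/s.
Channel B: For a circular section of diameter D = 2.35 ft at depth y = 1.79 ft, the central angle is θ = 2 arccos(1 − 2y/D) = 4.243 rad. Then A = (D²/8)(θ − sin θ) = 3.545 ft² and P = Dθ/2 = 4.986 ft. Hydraulic radius R = A/P = 3.545/4.986 = 0.711 ft. Q_B = (1.486/0.013)·3.545·0.711^(2/3)·√0.00082 = 9.243 ft³/s.
The larger discharge is 12.75 ft³/s and the smaller is 9.243 ft³/s; the ratio is 1.38.

1.38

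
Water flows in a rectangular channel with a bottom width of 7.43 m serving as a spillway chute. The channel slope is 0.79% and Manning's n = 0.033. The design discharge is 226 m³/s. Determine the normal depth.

Manning's equation rearranged: A R^(2/3) = nQ / (1·√S) = 0.033 × 226 / (√0.0079) = 83.91.
At y = 4.93 m: A R^(2/3) = 60.42 — low.
At y = 7.54 m: A R^(2/3) = 102.9 — high.
At y = 6.39 m: A R^(2/3) = 83.9 — close enough.

y_n = 6.39 m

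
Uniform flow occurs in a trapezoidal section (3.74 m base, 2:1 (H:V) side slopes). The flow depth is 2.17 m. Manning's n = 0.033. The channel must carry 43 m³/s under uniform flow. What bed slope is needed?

With bottom width b = 3.74 m and side slope z = 2: A = (b + zy)y = (3.74 + 2×2.17)×2.17 = 17.53 m²; P = b + 2y√(1+z²) = 3.74 + 2×2.17×2.236 = 13.44 m.
Hydraulic radius R = A/P = 17.53/13.44 = 1.304 m.
From Manning's equation, S = [nQ / (1 A R^(2/3))]² = [0.033 × 43 / (1 × 17.53 × 1.304^(2/3))]² = 0.0046.

S = 0.0046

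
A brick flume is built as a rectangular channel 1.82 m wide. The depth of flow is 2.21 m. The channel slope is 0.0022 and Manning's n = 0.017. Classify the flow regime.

subcritical

Flow area A = b·y = 1.82 × 2.21 = 4.022 m². Wetted perimeter P = b + 2y = 1.82 + 2×2.21 = 6.24 m.
Hydraulic radius R = A/P = 4.022/6.24 = 0.6446 m.
V = (1/n) R^(2/3) √S = (1/0.017) × 0.6446^(2/3) × √0.0022 = 2.059 m/s. Hydraulic depth D_h = A/T = 4.022/1.82 = 2.21 m.
Froude number Fr = V/√(g·D_h) = 2.059/√(9.81×2.21) = 0.442, which is less than 1, so the flow is subcritical.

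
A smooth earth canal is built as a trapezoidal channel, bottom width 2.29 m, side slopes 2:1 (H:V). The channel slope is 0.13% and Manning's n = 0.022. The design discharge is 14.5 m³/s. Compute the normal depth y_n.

y_n = 1.64 m

Manning's equation rearranged: A R^(2/3) = nQ / (1·√S) = 0.022 × 14.5 / (√0.0013) = 8.847.
At y = 1.8 m: A R^(2/3) = 10.78 — high.
At y = 1.22 m: A R^(2/3) = 4.742 — low.
At y = 1.64 m: A R^(2/3) = 8.822 — ≈ 8.847.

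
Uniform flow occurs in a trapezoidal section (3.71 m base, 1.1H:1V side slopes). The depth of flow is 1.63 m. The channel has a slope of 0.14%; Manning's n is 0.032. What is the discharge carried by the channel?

Q = 10.8 m³/s

With bottom width b = 3.71 m and side slope z = 1.1: A = (b + zy)y = (3.71 + 1.1×1.63)×1.63 = 8.97 m²; P = b + 2y√(1+z²) = 3.71 + 2×1.63×1.487 = 8.556 m.
Hydraulic radius R = A/P = 8.97/8.556 = 1.048 m.
Manning's equation: Q = (1/n) A R^(2/3) S^(1/2) = (1/0.032) × 8.97 × 1.048^(2/3) × 0.0014^(1/2) = 10.8 m³/s.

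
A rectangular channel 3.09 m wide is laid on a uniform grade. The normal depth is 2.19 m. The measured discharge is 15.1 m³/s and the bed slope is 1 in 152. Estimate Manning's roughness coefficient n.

Flow area A = b·y = 3.09 × 2.19 = 6.767 m². Wetted perimeter P = b + 2y = 3.09 + 2×2.19 = 7.47 m.
Hydraulic radius R = A/P = 6.767/7.47 = 0.9059 m.
Rearranging Manning's equation: n = (1/Q) A R^(2/3) S^(1/2) = (1/15.1) × 6.767 × 0.9059^(2/3) × √0.006579 = 0.034.

n = 0.034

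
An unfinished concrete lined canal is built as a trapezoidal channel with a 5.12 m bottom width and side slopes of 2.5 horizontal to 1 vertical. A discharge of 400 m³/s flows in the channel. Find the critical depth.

y_c = 4.63 m

At critical depth, Q² T / (g A³) = 1, i.e. A³/T = Q²/g = 400²/9.81 = 16310.
Trying y = 3.62 m: A³/T = 5813 — too small.
Trying y = 4.63 m: A³/T = 16340 — ≈ 16310.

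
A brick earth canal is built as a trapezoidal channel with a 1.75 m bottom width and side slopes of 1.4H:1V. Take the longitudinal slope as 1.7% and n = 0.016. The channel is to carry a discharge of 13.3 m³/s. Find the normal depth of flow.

Manning's equation rearranged: A R^(2/3) = nQ / (1·√S) = 0.016 × 13.3 / (√0.017) = 1.632.
At y = 0.62 m: A R^(2/3) = 0.9074 — too small.
At y = 0.996 m: A R^(2/3) = 2.24 — too large.
At y = 0.846 m: A R^(2/3) = 1.631 — close enough.

y_n = 0.846 m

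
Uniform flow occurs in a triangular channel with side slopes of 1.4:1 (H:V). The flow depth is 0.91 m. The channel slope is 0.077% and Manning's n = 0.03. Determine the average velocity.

V = 0.477 m/s

For a triangular section with side slope z = 1.4: A = zy² = 1.4×0.91² = 1.159 m²; P = 2y√(1+z²) = 2×0.91×1.72 = 3.131 m.
Hydraulic radius R = A/P = 1.159/3.131 = 0.3702 m.
From Manning's equation, V = (1/n) R^(2/3) S^(1/2) = (1/0.03) × 0.3702^(2/3) × 0.00077^(1/2) = 0.477 m/s.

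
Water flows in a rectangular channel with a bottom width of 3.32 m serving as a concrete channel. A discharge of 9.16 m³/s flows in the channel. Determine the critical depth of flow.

y_c = 0.919 m

For a rectangular channel, critical depth y_c = (q²/g)^(1/3) where q = Q/b = 9.16/3.32 = 2.759 m²/s.
So y_c = (2.759²/9.81)^(1/3) = 0.919 m.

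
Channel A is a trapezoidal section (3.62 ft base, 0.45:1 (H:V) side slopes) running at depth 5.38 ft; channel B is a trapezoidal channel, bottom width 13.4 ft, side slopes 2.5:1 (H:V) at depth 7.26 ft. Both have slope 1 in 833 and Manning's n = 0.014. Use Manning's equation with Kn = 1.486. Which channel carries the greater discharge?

channel B

Channel A: With bottom width b = 3.62 ft and side slope z = 0.45: A = (b + zy)y = (3.62 + 0.45×5.38)×5.38 = 32.5 ft²; P = b + 2y√(1+z²) = 3.62 + 2×5.38×1.097 = 15.42 ft. Hydraulic radius R = A/P = 32.5/15.42 = 2.108 ft. Q_A = (1.486/0.014)·32.5·2.108^(2/3)·√0.0012 = 196.5 ft³/s.
Channel B: With bottom width b = 13.4 ft and side slope z = 2.5: A = (b + zy)y = (13.4 + 2.5×7.26)×7.26 = 229.1 ft²; P = b + 2y√(1+z²) = 13.4 + 2×7.26×2.693 = 52.5 ft. Hydraulic radius R = A/P = 229.1/52.5 = 4.363 ft. Q_B = (1.486/0.014)·229.1·4.363^(2/3)·√0.0012 = 2249 ft³/s.
Q_A = 196.5 ft³/s vs Q_B = 2249 ft³/s, so channel B carries more.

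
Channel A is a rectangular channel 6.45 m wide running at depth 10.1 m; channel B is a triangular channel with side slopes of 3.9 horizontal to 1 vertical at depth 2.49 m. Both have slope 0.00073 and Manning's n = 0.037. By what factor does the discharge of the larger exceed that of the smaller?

Channel A: Flow area A = b·y = 6.45 × 10.1 = 65.14 m². Wetted perimeter P = b + 2y = 6.45 + 2×10.1 = 26.65 m. Hydraulic radius R = A/P = 65.14/26.65 = 2.444 m. Q_A = (1/0.037)·65.14·2.444^(2/3)·√0.00073 = 86.32 m³/s.
Channel B: For a triangular section with side slope z = 3.9: A = zy² = 3.9×2.49² = 24.18 m²; P = 2y√(1+z²) = 2×2.49×4.026 = 20.05 m. Hydraulic radius R = A/P = 24.18/20.05 = 1.206 m. Q_B = (1/0.037)·24.18·1.206^(2/3)·√0.00073 = 20.01 m³/s.
The larger discharge is 86.32 m³/s and the smaller is 20.01 m³/s; the ratio is 4.31.

4.31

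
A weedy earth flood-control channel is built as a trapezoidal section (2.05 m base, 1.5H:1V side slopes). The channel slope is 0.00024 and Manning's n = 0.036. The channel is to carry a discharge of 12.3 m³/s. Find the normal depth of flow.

y_n = 3.13 m

Manning's equation rearranged: A R^(2/3) = nQ / (1·√S) = 0.036 × 12.3 / (√0.00024) = 28.58.
Trying y = 2.48 m: A R^(2/3) = 17.06 — too small.
Trying y = 3.82 m: A R^(2/3) = 45.24 — too large.
Trying y = 3.13 m: A R^(2/3) = 28.68 — close enough.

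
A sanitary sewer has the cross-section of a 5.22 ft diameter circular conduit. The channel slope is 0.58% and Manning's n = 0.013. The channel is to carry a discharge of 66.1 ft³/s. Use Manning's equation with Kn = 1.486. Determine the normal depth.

Manning's equation rearranged: A R^(2/3) = nQ / (1.486·√S) = 0.013 × 66.1 / (1.486 × √0.0058) = 7.593.
Trying y = 2.49 ft: A R^(2/3) = 11.79 — over.
Trying y = 1.38 ft: A R^(2/3) = 3.91 — short.
Trying y = 1.95 ft: A R^(2/3) = 7.592 — ≈ 7.593.

y_n = 1.95 ft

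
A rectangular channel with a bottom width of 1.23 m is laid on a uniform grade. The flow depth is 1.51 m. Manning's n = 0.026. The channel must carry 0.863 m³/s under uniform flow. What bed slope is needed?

Flow area A = b·y = 1.23 × 1.51 = 1.857 m². Wetted perimeter P = b + 2y = 1.23 + 2×1.51 = 4.25 m.
Hydraulic radius R = A/P = 1.857/4.25 = 0.437 m.
From Manning's equation, S = [nQ / (1 A R^(2/3))]² = [0.026 × 0.863 / (1 × 1.857 × 0.437^(2/3))]² = 0.00044.

S = 0.00044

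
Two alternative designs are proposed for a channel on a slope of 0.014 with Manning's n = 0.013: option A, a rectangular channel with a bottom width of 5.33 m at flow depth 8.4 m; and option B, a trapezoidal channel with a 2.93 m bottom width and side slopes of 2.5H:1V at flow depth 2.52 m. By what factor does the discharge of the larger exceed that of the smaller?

2.45

Channel A: Flow area A = b·y = 5.33 × 8.4 = 44.77 m². Wetted perimeter P = b + 2y = 5.33 + 2×8.4 = 22.13 m. Hydraulic radius R = A/P = 44.77/22.13 = 2.023 m. Q_A = (1/0.013)·44.77·2.023^(2/3)·√0.014 = 651.8 m³/s.
Channel B: With bottom width b = 2.93 m and side slope z = 2.5: A = (b + zy)y = (2.93 + 2.5×2.52)×2.52 = 23.26 m²; P = b + 2y√(1+z²) = 2.93 + 2×2.52×2.693 = 16.5 m. Hydraulic radius R = A/P = 23.26/16.5 = 1.41 m. Q_B = (1/0.013)·23.26·1.41^(2/3)·√0.014 = 266.1 m³/s.
The larger discharge is 651.8 m³/s and the smaller is 266.1 m³/s; the ratio is 2.45.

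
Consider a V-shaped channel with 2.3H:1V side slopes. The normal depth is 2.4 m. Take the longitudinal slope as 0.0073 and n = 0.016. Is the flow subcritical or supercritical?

supercritical

For a triangular section with side slope z = 2.3: A = zy² = 2.3×2.4² = 13.25 m²; P = 2y√(1+z²) = 2×2.4×2.508 = 12.04 m.
Hydraulic radius R = A/P = 13.25/12.04 = 1.1 m.
V = (1/n) R^(2/3) √S = (1/0.016) × 1.1^(2/3) × √0.0073 = 5.692 m/s. Hydraulic depth D_h = A/T = 13.25/11.04 = 1.2 m.
Froude number Fr = V/√(g·D_h) = 5.692/√(9.81×1.2) = 1.66, which is greater than 1, so the flow is supercritical.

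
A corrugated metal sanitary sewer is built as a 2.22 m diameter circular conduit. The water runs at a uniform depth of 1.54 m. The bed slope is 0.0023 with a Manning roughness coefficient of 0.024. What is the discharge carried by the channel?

For a circular section of diameter D = 2.22 m at depth y = 1.54 m, the central angle is θ = 2 arccos(1 − 2y/D) = 3.937 rad. Then A = (D²/8)(θ − sin θ) = 2.866 m² and P = Dθ/2 = 4.37 m.
Hydraulic radius R = A/P = 2.866/4.37 = 0.6557 m.
Manning's equation: Q = (1/n) A R^(2/3) S^(1/2) = (1/0.024) × 2.866 × 0.6557^(2/3) × 0.0023^(1/2) = 4.32 m³/s.

Q = 4.32 m³/s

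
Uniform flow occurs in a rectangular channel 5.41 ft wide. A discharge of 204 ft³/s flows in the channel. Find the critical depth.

For a rectangular channel, critical depth y_c = (q²/g)^(1/3) where q = Q/b = 204/5.41 = 37.71 ft²/s.
So y_c = (37.71²/32.2)^(1/3) = 3.53 ft.

y_c = 3.53 ft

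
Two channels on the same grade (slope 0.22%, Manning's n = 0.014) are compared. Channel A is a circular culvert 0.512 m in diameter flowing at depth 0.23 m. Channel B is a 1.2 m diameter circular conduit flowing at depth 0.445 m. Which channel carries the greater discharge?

channel B

Channel A: For a circular section of diameter D = 0.512 m at depth y = 0.23 m, the central angle is θ = 2 arccos(1 − 2y/D) = 2.938 rad. Then A = (D²/8)(θ − sin θ) = 0.08965 m² and P = Dθ/2 = 0.7522 m. Hydraulic radius R = A/P = 0.08965/0.7522 = 0.1192 m. Q_A = (1/0.014)·0.08965·0.1192^(2/3)·√0.0022 = 0.07275 m³/s.
Channel B: For a circular section of diameter D = 1.2 m at depth y = 0.445 m, the central angle is θ = 2 arccos(1 − 2y/D) = 2.619 rad. Then A = (D²/8)(θ − sin θ) = 0.3816 m² and P = Dθ/2 = 1.571 m. Hydraulic radius R = A/P = 0.3816/1.571 = 0.2428 m. Q_B = (1/0.014)·0.3816·0.2428^(2/3)·√0.0022 = 0.4976 m³/s.
Q_A = 0.07275 m³/s vs Q_B = 0.4976 m³/s, so channel B carries more.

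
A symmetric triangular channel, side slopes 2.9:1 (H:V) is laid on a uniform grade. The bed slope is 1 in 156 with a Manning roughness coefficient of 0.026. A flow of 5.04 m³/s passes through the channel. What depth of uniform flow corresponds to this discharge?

y_n = 0.973 m

Manning's equation rearranged: A R^(2/3) = nQ / (1·√S) = 0.026 × 5.04 / (√0.00641) = 1.637.
At y = 1.19 m: A R^(2/3) = 2.798 — over.
At y = 0.973 m: A R^(2/3) = 1.636 — close enough.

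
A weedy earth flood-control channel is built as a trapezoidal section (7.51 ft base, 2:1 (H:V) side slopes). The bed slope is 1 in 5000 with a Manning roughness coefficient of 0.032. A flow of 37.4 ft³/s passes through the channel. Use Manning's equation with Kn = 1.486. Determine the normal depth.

Manning's equation rearranged: A R^(2/3) = nQ / (1.486·√S) = 0.032 × 37.4 / (1.486 × √0.0002) = 56.95.
Trying y = 3.17 ft: A R^(2/3) = 70.26 — too large.
Trying y = 2 ft: A R^(2/3) = 28.8 — too small.
Trying y = 2.85 ft: A R^(2/3) = 56.91 — close enough.

y_n = 2.85 ft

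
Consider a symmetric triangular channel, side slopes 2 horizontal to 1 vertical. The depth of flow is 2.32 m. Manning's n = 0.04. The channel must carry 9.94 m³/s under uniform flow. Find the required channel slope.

For a triangular section with side slope z = 2: A = zy² = 2×2.32² = 10.76 m²; P = 2y√(1+z²) = 2×2.32×2.236 = 10.38 m.
Hydraulic radius R = A/P = 10.76/10.38 = 1.038 m.
From Manning's equation, S = [nQ / (1 A R^(2/3))]² = [0.04 × 9.94 / (1 × 10.76 × 1.038^(2/3))]² = 0.0013.

S = 0.0013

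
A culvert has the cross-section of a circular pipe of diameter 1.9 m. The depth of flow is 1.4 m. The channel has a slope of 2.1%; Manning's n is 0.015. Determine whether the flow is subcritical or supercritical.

For a circular section of diameter D = 1.9 m at depth y = 1.4 m, the central angle is θ = 2 arccos(1 − 2y/D) = 4.129 rad. Then A = (D²/8)(θ − sin θ) = 2.239 m² and P = Dθ/2 = 3.922 m.
Hydraulic radius R = A/P = 2.239/3.922 = 0.571 m.
V = (1/n) R^(2/3) √S = (1/0.015) × 0.571^(2/3) × √0.021 = 6.649 m/s. Hydraulic depth D_h = A/T = 2.239/1.673 = 1.338 m.
Froude number Fr = V/√(g·D_h) = 6.649/√(9.81×1.338) = 1.84, which is greater than 1, so the flow is supercritical.

supercritical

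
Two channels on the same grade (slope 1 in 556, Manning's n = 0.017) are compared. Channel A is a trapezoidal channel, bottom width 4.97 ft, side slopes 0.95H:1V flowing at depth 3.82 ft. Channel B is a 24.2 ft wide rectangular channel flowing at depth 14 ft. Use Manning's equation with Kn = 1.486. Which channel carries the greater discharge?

Channel A: With bottom width b = 4.97 ft and side slope z = 0.95: A = (b + zy)y = (4.97 + 0.95×3.82)×3.82 = 32.85 ft²; P = b + 2y√(1+z²) = 4.97 + 2×3.82×1.379 = 15.51 ft. Hydraulic radius R = A/P = 32.85/15.51 = 2.118 ft. Q_A = (1.486/0.017)·32.85·2.118^(2/3)·√0.001799 = 200.8 ft³/s.
Channel B: Flow area A = b·y = 24.2 × 14 = 338.8 ft². Wetted perimeter P = b + 2y = 24.2 + 2×14 = 52.2 ft. Hydraulic radius R = A/P = 338.8/52.2 = 6.49 ft. Q_B = (1.486/0.017)·338.8·6.49^(2/3)·√0.001799 = 4370 ft³/s.
Q_A = 200.8 ft³/s vs Q_B = 4370 ft³/s, so channel B carries more.

channel B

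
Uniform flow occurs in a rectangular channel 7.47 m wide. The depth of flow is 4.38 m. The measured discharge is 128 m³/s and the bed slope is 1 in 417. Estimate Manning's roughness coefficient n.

Flow area A = b·y = 7.47 × 4.38 = 32.72 m². Wetted perimeter P = b + 2y = 7.47 + 2×4.38 = 16.23 m.
Hydraulic radius R = A/P = 32.72/16.23 = 2.016 m.
Rearranging Manning's equation: n = (1/Q) A R^(2/3) S^(1/2) = (1/128) × 32.72 × 2.016^(2/3) × √0.002398 = 0.02.

n = 0.02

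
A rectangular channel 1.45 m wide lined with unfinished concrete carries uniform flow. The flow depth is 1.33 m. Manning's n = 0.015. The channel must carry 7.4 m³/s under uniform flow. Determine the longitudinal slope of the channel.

Flow area A = b·y = 1.45 × 1.33 = 1.929 m². Wetted perimeter P = b + 2y = 1.45 + 2×1.33 = 4.11 m.
Hydraulic radius R = A/P = 1.929/4.11 = 0.4692 m.
From Manning's equation, S = [nQ / (1 A R^(2/3))]² = [0.015 × 7.4 / (1 × 1.929 × 0.4692^(2/3))]² = 0.00909.

S = 0.00909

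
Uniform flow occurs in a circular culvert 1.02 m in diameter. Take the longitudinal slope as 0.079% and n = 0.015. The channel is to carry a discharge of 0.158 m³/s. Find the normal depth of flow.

y_n = 0.352 m

Manning's equation rearranged: A R^(2/3) = nQ / (1·√S) = 0.015 × 0.158 / (√0.00079) = 0.08432.
Trying y = 0.294 m: A R^(2/3) = 0.05954 — too small.
Trying y = 0.438 m: A R^(2/3) = 0.1259 — too large.
Trying y = 0.352 m: A R^(2/3) = 0.08413 — close enough.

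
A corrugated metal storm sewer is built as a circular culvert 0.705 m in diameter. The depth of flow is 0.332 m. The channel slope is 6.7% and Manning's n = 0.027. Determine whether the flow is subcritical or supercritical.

supercritical

For a circular section of diameter D = 0.705 m at depth y = 0.332 m, the central angle is θ = 2 arccos(1 − 2y/D) = 3.025 rad. Then A = (D²/8)(θ − sin θ) = 0.1807 m² and P = Dθ/2 = 1.066 m.
Hydraulic radius R = A/P = 0.1807/1.066 = 0.1695 m.
V = (1/n) R^(2/3) √S = (1/0.027) × 0.1695^(2/3) × √0.067 = 2.936 m/s. Hydraulic depth D_h = A/T = 0.1807/0.7038 = 0.2568 m.
Froude number Fr = V/√(g·D_h) = 2.936/√(9.81×0.2568) = 1.85, which is greater than 1, so the flow is supercritical.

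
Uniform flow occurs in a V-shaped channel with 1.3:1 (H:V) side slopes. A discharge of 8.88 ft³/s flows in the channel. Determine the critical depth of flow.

y_c = 1.24 ft

At critical depth, Q² T / (g A³) = 1, i.e. A³/T = Q²/g = 8.88²/32.2 = 2.449.
Try y = 1.57 ft: A³/T = 8.06 — high.
Try y = 0.955 ft: A³/T = 0.6712 — low.
Try y = 1.24 ft: A³/T = 2.477 — close enough.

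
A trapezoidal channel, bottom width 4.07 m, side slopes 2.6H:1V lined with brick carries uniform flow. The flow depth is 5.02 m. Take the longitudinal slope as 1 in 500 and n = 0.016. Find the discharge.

Q = 464 m³/s

With bottom width b = 4.07 m and side slope z = 2.6: A = (b + zy)y = (4.07 + 2.6×5.02)×5.02 = 85.95 m²; P = b + 2y√(1+z²) = 4.07 + 2×5.02×2.786 = 32.04 m.
Hydraulic radius R = A/P = 85.95/32.04 = 2.683 m.
Manning's equation: Q = (1/n) A R^(2/3) S^(1/2) = (1/0.016) × 85.95 × 2.683^(2/3) × 0.002^(1/2) = 464 m³/s.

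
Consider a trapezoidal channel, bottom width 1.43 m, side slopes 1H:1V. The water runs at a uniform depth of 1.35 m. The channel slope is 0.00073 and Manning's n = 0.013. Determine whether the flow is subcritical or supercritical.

subcritical

With bottom width b = 1.43 m and side slope z = 1: A = (b + zy)y = (1.43 + 1×1.35)×1.35 = 3.753 m²; P = b + 2y√(1+z²) = 1.43 + 2×1.35×1.414 = 5.248 m.
Hydraulic radius R = A/P = 3.753/5.248 = 0.7151 m.
V = (1/n) R^(2/3) √S = (1/0.013) × 0.7151^(2/3) × √0.00073 = 1.662 m/s. Hydraulic depth D_h = A/T = 3.753/4.13 = 0.9087 m.
Froude number Fr = V/√(g·D_h) = 1.662/√(9.81×0.9087) = 0.557, which is less than 1, so the flow is subcritical.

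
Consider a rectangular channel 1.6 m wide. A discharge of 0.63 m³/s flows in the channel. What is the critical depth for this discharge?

y_c = 0.251 m

For a rectangular channel, critical depth y_c = (q²/g)^(1/3) where q = Q/b = 0.63/1.6 = 0.3937 m²/s.
So y_c = (0.3937²/9.81)^(1/3) = 0.251 m.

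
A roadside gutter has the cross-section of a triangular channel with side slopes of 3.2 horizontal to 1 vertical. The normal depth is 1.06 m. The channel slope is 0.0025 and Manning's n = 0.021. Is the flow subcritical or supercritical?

For a triangular section with side slope z = 3.2: A = zy² = 3.2×1.06² = 3.596 m²; P = 2y√(1+z²) = 2×1.06×3.353 = 7.108 m.
Hydraulic radius R = A/P = 3.596/7.108 = 0.5059 m.
V = (1/n) R^(2/3) √S = (1/0.021) × 0.5059^(2/3) × √0.0025 = 1.512 m/s. Hydraulic depth D_h = A/T = 3.596/6.784 = 0.53 m.
Froude number Fr = V/√(g·D_h) = 1.512/√(9.81×0.53) = 0.663, which is less than 1, so the flow is subcritical.

subcritical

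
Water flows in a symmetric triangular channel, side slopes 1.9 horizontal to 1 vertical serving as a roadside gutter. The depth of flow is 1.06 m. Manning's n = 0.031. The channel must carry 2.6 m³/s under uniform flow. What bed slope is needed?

S = 0.00391

For a triangular section with side slope z = 1.9: A = zy² = 1.9×1.06² = 2.135 m²; P = 2y√(1+z²) = 2×1.06×2.147 = 4.552 m.
Hydraulic radius R = A/P = 2.135/4.552 = 0.469 m.
From Manning's equation, S = [nQ / (1 A R^(2/3))]² = [0.031 × 2.6 / (1 × 2.135 × 0.469^(2/3))]² = 0.00391.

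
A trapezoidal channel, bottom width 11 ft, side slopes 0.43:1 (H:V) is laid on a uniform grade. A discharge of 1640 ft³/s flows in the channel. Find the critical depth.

At critical depth, Q² T / (g A³) = 1, i.e. A³/T = Q²/g = 1640²/32.2 = 83530.
Try y = 9.93 ft: A³/T = 178400 — too large.
Try y = 5.89 ft: A³/T = 31520 — too small.
Try y = 7.92 ft: A³/T = 83380 — close enough.

y_c = 7.92 ft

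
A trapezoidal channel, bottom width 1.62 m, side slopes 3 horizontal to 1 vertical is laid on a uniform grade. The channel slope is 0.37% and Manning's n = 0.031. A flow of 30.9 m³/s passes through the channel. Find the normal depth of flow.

Manning's equation rearranged: A R^(2/3) = nQ / (1·√S) = 0.031 × 30.9 / (√0.0037) = 15.75.
At y = 1.52 m: A R^(2/3) = 8.338 — short.
At y = 2.22 m: A R^(2/3) = 20.45 — over.
At y = 1.99 m: A R^(2/3) = 15.73 — ≈ 15.75.

y_n = 1.99 m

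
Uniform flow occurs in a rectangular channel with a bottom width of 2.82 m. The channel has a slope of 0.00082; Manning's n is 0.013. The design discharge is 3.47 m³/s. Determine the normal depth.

y_n = 0.852 m

Manning's equation rearranged: A R^(2/3) = nQ / (1·√S) = 0.013 × 3.47 / (√0.00082) = 1.575.
At y = 0.62 m: A R^(2/3) = 0.9971 — too small.
At y = 0.947 m: A R^(2/3) = 1.828 — too large.
At y = 0.852 m: A R^(2/3) = 1.576 — ≈ 1.575.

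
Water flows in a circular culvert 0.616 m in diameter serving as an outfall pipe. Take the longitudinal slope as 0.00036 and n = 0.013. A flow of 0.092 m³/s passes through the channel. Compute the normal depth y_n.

Manning's equation rearranged: A R^(2/3) = nQ / (1·√S) = 0.013 × 0.092 / (√0.00036) = 0.06303.
At y = 0.489 m: A R^(2/3) = 0.08305 — high.
At y = 0.317 m: A R^(2/3) = 0.04494 — low.
At y = 0.393 m: A R^(2/3) = 0.06305 — close enough.

y_n = 0.393 m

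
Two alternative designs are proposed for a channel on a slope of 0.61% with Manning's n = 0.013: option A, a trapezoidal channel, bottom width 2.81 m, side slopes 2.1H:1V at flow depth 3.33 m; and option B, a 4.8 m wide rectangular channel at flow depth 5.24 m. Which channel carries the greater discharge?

channel A

Channel A: With bottom width b = 2.81 m and side slope z = 2.1: A = (b + zy)y = (2.81 + 2.1×3.33)×3.33 = 32.64 m²; P = b + 2y√(1+z²) = 2.81 + 2×3.33×2.326 = 18.3 m. Hydraulic radius R = A/P = 32.64/18.3 = 1.784 m. Q_A = (1/0.013)·32.64·1.784^(2/3)·√0.0061 = 288.5 m³/s.
Channel B: Flow area A = b·y = 4.8 × 5.24 = 25.15 m². Wetted perimeter P = b + 2y = 4.8 + 2×5.24 = 15.28 m. Hydraulic radius R = A/P = 25.15/15.28 = 1.646 m. Q_B = (1/0.013)·25.15·1.646^(2/3)·√0.0061 = 210.7 m³/s.
Q_A = 288.5 m³/s vs Q_B = 210.7 m³/s, so channel A carries more.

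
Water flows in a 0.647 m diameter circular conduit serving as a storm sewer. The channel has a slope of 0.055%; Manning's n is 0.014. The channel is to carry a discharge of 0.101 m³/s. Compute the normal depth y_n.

y_n = 0.368 m

Manning's equation rearranged: A R^(2/3) = nQ / (1·√S) = 0.014 × 0.101 / (√0.00055) = 0.06029.
Trying y = 0.407 m: A R^(2/3) = 0.0704 — too large.
Trying y = 0.292 m: A R^(2/3) = 0.04086 — too small.
Trying y = 0.368 m: A R^(2/3) = 0.06033 — ≈ 0.06029.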